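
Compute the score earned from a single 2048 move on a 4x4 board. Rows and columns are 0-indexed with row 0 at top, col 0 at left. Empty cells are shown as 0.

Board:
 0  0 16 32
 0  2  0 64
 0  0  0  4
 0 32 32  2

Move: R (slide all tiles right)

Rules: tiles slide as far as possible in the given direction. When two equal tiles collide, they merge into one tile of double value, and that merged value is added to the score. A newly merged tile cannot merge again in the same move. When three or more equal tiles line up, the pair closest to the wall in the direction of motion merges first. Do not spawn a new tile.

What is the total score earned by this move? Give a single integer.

Slide right:
row 0: [0, 0, 16, 32] -> [0, 0, 16, 32]  score +0 (running 0)
row 1: [0, 2, 0, 64] -> [0, 0, 2, 64]  score +0 (running 0)
row 2: [0, 0, 0, 4] -> [0, 0, 0, 4]  score +0 (running 0)
row 3: [0, 32, 32, 2] -> [0, 0, 64, 2]  score +64 (running 64)
Board after move:
 0  0 16 32
 0  0  2 64
 0  0  0  4
 0  0 64  2

Answer: 64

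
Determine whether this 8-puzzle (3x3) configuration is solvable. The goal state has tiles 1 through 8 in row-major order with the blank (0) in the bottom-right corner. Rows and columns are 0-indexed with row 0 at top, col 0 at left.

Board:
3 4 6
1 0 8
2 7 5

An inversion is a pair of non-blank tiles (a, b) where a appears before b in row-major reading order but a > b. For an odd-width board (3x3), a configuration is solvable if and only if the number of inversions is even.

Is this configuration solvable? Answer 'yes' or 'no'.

Answer: no

Derivation:
Inversions (pairs i<j in row-major order where tile[i] > tile[j] > 0): 11
11 is odd, so the puzzle is not solvable.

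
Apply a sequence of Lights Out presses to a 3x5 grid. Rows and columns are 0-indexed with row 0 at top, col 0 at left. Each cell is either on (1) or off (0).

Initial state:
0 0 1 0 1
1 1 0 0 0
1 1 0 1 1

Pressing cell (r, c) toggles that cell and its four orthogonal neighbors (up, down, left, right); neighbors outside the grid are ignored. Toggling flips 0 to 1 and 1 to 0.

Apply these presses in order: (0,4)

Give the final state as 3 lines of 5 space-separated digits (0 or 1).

After press 1 at (0,4):
0 0 1 1 0
1 1 0 0 1
1 1 0 1 1

Answer: 0 0 1 1 0
1 1 0 0 1
1 1 0 1 1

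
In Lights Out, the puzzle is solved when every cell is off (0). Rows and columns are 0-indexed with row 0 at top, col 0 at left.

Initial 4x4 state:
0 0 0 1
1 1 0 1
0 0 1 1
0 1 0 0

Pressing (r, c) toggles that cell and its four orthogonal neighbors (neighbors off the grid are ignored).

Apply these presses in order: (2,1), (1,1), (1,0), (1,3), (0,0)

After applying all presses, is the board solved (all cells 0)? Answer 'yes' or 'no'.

After press 1 at (2,1):
0 0 0 1
1 0 0 1
1 1 0 1
0 0 0 0

After press 2 at (1,1):
0 1 0 1
0 1 1 1
1 0 0 1
0 0 0 0

After press 3 at (1,0):
1 1 0 1
1 0 1 1
0 0 0 1
0 0 0 0

After press 4 at (1,3):
1 1 0 0
1 0 0 0
0 0 0 0
0 0 0 0

After press 5 at (0,0):
0 0 0 0
0 0 0 0
0 0 0 0
0 0 0 0

Lights still on: 0

Answer: yes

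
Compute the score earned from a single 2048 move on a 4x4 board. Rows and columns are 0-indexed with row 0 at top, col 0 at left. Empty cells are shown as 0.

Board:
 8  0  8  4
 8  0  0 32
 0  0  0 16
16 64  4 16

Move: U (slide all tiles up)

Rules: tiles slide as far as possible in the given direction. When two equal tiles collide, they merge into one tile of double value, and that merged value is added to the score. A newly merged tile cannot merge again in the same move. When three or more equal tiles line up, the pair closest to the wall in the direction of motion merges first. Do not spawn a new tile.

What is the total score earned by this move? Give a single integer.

Answer: 48

Derivation:
Slide up:
col 0: [8, 8, 0, 16] -> [16, 16, 0, 0]  score +16 (running 16)
col 1: [0, 0, 0, 64] -> [64, 0, 0, 0]  score +0 (running 16)
col 2: [8, 0, 0, 4] -> [8, 4, 0, 0]  score +0 (running 16)
col 3: [4, 32, 16, 16] -> [4, 32, 32, 0]  score +32 (running 48)
Board after move:
16 64  8  4
16  0  4 32
 0  0  0 32
 0  0  0  0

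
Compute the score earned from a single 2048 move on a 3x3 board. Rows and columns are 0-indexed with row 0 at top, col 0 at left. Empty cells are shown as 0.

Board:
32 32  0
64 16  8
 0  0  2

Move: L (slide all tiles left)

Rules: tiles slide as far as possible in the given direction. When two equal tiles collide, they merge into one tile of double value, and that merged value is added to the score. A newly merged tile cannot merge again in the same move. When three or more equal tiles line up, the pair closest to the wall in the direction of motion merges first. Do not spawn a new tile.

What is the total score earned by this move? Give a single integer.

Slide left:
row 0: [32, 32, 0] -> [64, 0, 0]  score +64 (running 64)
row 1: [64, 16, 8] -> [64, 16, 8]  score +0 (running 64)
row 2: [0, 0, 2] -> [2, 0, 0]  score +0 (running 64)
Board after move:
64  0  0
64 16  8
 2  0  0

Answer: 64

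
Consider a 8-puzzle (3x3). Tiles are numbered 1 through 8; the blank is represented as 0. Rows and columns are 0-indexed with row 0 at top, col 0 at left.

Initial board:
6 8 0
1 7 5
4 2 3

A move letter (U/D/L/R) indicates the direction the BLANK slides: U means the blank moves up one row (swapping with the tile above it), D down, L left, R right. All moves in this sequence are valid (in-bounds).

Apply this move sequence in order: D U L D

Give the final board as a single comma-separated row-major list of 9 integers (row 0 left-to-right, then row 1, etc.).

After move 1 (D):
6 8 5
1 7 0
4 2 3

After move 2 (U):
6 8 0
1 7 5
4 2 3

After move 3 (L):
6 0 8
1 7 5
4 2 3

After move 4 (D):
6 7 8
1 0 5
4 2 3

Answer: 6, 7, 8, 1, 0, 5, 4, 2, 3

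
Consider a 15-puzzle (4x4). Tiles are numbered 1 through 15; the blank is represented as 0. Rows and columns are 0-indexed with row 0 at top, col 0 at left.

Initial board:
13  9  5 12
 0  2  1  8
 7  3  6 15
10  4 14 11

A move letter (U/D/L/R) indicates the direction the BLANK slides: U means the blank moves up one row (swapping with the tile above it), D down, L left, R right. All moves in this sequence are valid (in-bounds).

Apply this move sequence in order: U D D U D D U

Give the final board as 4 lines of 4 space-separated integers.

After move 1 (U):
 0  9  5 12
13  2  1  8
 7  3  6 15
10  4 14 11

After move 2 (D):
13  9  5 12
 0  2  1  8
 7  3  6 15
10  4 14 11

After move 3 (D):
13  9  5 12
 7  2  1  8
 0  3  6 15
10  4 14 11

After move 4 (U):
13  9  5 12
 0  2  1  8
 7  3  6 15
10  4 14 11

After move 5 (D):
13  9  5 12
 7  2  1  8
 0  3  6 15
10  4 14 11

After move 6 (D):
13  9  5 12
 7  2  1  8
10  3  6 15
 0  4 14 11

After move 7 (U):
13  9  5 12
 7  2  1  8
 0  3  6 15
10  4 14 11

Answer: 13  9  5 12
 7  2  1  8
 0  3  6 15
10  4 14 11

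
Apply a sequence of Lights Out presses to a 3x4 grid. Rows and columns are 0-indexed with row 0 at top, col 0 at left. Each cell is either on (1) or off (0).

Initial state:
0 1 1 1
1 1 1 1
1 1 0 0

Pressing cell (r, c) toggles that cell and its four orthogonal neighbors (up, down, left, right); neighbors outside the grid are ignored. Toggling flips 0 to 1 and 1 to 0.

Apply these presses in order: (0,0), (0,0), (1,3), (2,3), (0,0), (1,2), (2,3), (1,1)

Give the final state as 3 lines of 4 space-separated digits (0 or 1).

After press 1 at (0,0):
1 0 1 1
0 1 1 1
1 1 0 0

After press 2 at (0,0):
0 1 1 1
1 1 1 1
1 1 0 0

After press 3 at (1,3):
0 1 1 0
1 1 0 0
1 1 0 1

After press 4 at (2,3):
0 1 1 0
1 1 0 1
1 1 1 0

After press 5 at (0,0):
1 0 1 0
0 1 0 1
1 1 1 0

After press 6 at (1,2):
1 0 0 0
0 0 1 0
1 1 0 0

After press 7 at (2,3):
1 0 0 0
0 0 1 1
1 1 1 1

After press 8 at (1,1):
1 1 0 0
1 1 0 1
1 0 1 1

Answer: 1 1 0 0
1 1 0 1
1 0 1 1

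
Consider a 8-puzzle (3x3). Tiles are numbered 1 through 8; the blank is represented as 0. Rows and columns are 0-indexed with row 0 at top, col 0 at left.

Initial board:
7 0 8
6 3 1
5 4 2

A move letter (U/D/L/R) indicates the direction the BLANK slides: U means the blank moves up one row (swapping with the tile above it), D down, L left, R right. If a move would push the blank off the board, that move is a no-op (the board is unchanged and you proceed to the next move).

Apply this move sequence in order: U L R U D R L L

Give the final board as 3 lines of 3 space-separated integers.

After move 1 (U):
7 0 8
6 3 1
5 4 2

After move 2 (L):
0 7 8
6 3 1
5 4 2

After move 3 (R):
7 0 8
6 3 1
5 4 2

After move 4 (U):
7 0 8
6 3 1
5 4 2

After move 5 (D):
7 3 8
6 0 1
5 4 2

After move 6 (R):
7 3 8
6 1 0
5 4 2

After move 7 (L):
7 3 8
6 0 1
5 4 2

After move 8 (L):
7 3 8
0 6 1
5 4 2

Answer: 7 3 8
0 6 1
5 4 2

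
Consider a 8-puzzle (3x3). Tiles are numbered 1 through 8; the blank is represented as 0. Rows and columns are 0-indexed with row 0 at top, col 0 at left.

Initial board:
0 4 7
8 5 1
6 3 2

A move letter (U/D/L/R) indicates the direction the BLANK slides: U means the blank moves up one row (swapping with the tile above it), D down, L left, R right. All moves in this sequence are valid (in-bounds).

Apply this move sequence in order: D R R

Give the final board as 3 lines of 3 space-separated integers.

Answer: 8 4 7
5 1 0
6 3 2

Derivation:
After move 1 (D):
8 4 7
0 5 1
6 3 2

After move 2 (R):
8 4 7
5 0 1
6 3 2

After move 3 (R):
8 4 7
5 1 0
6 3 2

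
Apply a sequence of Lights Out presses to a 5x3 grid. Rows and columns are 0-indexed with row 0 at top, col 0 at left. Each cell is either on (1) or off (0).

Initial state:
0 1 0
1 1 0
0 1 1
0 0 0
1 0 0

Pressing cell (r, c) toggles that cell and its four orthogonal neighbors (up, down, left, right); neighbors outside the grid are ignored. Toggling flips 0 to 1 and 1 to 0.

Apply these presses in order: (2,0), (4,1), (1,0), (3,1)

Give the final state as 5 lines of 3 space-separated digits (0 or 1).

Answer: 1 1 0
1 0 0
0 1 1
0 0 1
0 0 1

Derivation:
After press 1 at (2,0):
0 1 0
0 1 0
1 0 1
1 0 0
1 0 0

After press 2 at (4,1):
0 1 0
0 1 0
1 0 1
1 1 0
0 1 1

After press 3 at (1,0):
1 1 0
1 0 0
0 0 1
1 1 0
0 1 1

After press 4 at (3,1):
1 1 0
1 0 0
0 1 1
0 0 1
0 0 1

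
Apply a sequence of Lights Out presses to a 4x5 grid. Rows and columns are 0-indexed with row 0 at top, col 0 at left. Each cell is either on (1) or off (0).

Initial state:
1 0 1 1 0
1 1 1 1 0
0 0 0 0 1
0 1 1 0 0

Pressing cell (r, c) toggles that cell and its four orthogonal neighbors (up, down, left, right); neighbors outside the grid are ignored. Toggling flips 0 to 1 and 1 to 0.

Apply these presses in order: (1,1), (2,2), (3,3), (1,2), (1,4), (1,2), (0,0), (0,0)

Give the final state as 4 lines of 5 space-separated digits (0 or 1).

Answer: 1 1 1 1 1
0 0 1 0 1
0 0 1 0 0
0 1 1 1 1

Derivation:
After press 1 at (1,1):
1 1 1 1 0
0 0 0 1 0
0 1 0 0 1
0 1 1 0 0

After press 2 at (2,2):
1 1 1 1 0
0 0 1 1 0
0 0 1 1 1
0 1 0 0 0

After press 3 at (3,3):
1 1 1 1 0
0 0 1 1 0
0 0 1 0 1
0 1 1 1 1

After press 4 at (1,2):
1 1 0 1 0
0 1 0 0 0
0 0 0 0 1
0 1 1 1 1

After press 5 at (1,4):
1 1 0 1 1
0 1 0 1 1
0 0 0 0 0
0 1 1 1 1

After press 6 at (1,2):
1 1 1 1 1
0 0 1 0 1
0 0 1 0 0
0 1 1 1 1

After press 7 at (0,0):
0 0 1 1 1
1 0 1 0 1
0 0 1 0 0
0 1 1 1 1

After press 8 at (0,0):
1 1 1 1 1
0 0 1 0 1
0 0 1 0 0
0 1 1 1 1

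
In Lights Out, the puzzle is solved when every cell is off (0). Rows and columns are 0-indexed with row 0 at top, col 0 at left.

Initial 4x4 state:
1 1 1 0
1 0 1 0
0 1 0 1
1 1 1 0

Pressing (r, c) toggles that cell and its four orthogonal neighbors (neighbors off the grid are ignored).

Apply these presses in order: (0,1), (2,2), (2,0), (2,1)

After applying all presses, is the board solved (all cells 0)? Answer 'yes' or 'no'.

Answer: yes

Derivation:
After press 1 at (0,1):
0 0 0 0
1 1 1 0
0 1 0 1
1 1 1 0

After press 2 at (2,2):
0 0 0 0
1 1 0 0
0 0 1 0
1 1 0 0

After press 3 at (2,0):
0 0 0 0
0 1 0 0
1 1 1 0
0 1 0 0

After press 4 at (2,1):
0 0 0 0
0 0 0 0
0 0 0 0
0 0 0 0

Lights still on: 0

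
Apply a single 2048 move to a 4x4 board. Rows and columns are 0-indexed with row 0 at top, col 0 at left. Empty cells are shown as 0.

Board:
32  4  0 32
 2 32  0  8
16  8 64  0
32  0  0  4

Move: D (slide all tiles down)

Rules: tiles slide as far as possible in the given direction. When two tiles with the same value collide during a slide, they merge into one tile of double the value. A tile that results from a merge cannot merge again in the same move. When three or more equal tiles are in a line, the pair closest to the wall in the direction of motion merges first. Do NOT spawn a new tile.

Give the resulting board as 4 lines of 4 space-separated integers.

Slide down:
col 0: [32, 2, 16, 32] -> [32, 2, 16, 32]
col 1: [4, 32, 8, 0] -> [0, 4, 32, 8]
col 2: [0, 0, 64, 0] -> [0, 0, 0, 64]
col 3: [32, 8, 0, 4] -> [0, 32, 8, 4]

Answer: 32  0  0  0
 2  4  0 32
16 32  0  8
32  8 64  4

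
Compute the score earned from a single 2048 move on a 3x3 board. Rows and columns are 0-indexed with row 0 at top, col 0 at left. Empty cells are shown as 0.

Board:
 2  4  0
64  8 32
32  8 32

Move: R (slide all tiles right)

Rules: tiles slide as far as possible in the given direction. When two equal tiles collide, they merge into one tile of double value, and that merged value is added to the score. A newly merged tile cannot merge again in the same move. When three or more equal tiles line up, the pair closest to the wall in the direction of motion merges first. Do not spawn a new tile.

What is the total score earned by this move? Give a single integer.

Answer: 0

Derivation:
Slide right:
row 0: [2, 4, 0] -> [0, 2, 4]  score +0 (running 0)
row 1: [64, 8, 32] -> [64, 8, 32]  score +0 (running 0)
row 2: [32, 8, 32] -> [32, 8, 32]  score +0 (running 0)
Board after move:
 0  2  4
64  8 32
32  8 32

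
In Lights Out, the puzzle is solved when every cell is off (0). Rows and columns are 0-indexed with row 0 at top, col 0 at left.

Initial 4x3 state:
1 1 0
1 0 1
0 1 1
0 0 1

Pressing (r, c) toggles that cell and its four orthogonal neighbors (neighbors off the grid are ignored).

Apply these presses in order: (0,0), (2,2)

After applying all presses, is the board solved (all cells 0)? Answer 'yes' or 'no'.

After press 1 at (0,0):
0 0 0
0 0 1
0 1 1
0 0 1

After press 2 at (2,2):
0 0 0
0 0 0
0 0 0
0 0 0

Lights still on: 0

Answer: yes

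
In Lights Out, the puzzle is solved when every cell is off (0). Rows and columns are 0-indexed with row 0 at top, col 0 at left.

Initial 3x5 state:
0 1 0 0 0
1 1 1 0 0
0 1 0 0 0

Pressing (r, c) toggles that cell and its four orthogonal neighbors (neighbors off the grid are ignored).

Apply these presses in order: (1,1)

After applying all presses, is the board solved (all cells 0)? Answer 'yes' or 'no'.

After press 1 at (1,1):
0 0 0 0 0
0 0 0 0 0
0 0 0 0 0

Lights still on: 0

Answer: yes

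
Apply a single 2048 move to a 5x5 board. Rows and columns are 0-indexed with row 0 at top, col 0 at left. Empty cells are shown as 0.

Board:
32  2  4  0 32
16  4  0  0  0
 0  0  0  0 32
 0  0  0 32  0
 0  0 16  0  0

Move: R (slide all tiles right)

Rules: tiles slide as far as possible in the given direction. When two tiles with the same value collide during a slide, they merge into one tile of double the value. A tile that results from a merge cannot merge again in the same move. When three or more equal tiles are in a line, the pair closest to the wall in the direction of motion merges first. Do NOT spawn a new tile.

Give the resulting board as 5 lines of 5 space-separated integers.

Answer:  0 32  2  4 32
 0  0  0 16  4
 0  0  0  0 32
 0  0  0  0 32
 0  0  0  0 16

Derivation:
Slide right:
row 0: [32, 2, 4, 0, 32] -> [0, 32, 2, 4, 32]
row 1: [16, 4, 0, 0, 0] -> [0, 0, 0, 16, 4]
row 2: [0, 0, 0, 0, 32] -> [0, 0, 0, 0, 32]
row 3: [0, 0, 0, 32, 0] -> [0, 0, 0, 0, 32]
row 4: [0, 0, 16, 0, 0] -> [0, 0, 0, 0, 16]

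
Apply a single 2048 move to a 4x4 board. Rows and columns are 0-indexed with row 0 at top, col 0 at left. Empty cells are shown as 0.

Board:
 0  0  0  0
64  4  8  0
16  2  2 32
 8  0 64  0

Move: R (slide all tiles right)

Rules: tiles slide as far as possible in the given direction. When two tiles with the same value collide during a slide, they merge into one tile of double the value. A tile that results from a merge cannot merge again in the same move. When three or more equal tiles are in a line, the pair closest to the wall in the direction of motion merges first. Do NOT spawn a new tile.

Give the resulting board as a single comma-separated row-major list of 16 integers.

Slide right:
row 0: [0, 0, 0, 0] -> [0, 0, 0, 0]
row 1: [64, 4, 8, 0] -> [0, 64, 4, 8]
row 2: [16, 2, 2, 32] -> [0, 16, 4, 32]
row 3: [8, 0, 64, 0] -> [0, 0, 8, 64]

Answer: 0, 0, 0, 0, 0, 64, 4, 8, 0, 16, 4, 32, 0, 0, 8, 64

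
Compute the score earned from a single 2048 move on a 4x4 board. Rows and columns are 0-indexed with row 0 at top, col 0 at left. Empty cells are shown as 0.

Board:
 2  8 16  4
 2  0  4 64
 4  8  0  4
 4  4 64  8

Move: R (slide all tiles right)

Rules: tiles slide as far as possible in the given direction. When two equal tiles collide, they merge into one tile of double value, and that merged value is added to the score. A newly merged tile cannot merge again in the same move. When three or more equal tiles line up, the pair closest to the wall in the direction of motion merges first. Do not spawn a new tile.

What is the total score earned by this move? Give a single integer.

Answer: 8

Derivation:
Slide right:
row 0: [2, 8, 16, 4] -> [2, 8, 16, 4]  score +0 (running 0)
row 1: [2, 0, 4, 64] -> [0, 2, 4, 64]  score +0 (running 0)
row 2: [4, 8, 0, 4] -> [0, 4, 8, 4]  score +0 (running 0)
row 3: [4, 4, 64, 8] -> [0, 8, 64, 8]  score +8 (running 8)
Board after move:
 2  8 16  4
 0  2  4 64
 0  4  8  4
 0  8 64  8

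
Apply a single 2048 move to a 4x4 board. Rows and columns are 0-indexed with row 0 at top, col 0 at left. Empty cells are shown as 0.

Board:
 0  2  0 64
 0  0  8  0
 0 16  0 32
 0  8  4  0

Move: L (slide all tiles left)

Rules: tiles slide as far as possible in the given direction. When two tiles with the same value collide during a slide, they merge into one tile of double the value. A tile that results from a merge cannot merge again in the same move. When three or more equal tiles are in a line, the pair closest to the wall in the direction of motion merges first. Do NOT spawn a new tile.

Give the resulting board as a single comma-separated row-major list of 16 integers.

Answer: 2, 64, 0, 0, 8, 0, 0, 0, 16, 32, 0, 0, 8, 4, 0, 0

Derivation:
Slide left:
row 0: [0, 2, 0, 64] -> [2, 64, 0, 0]
row 1: [0, 0, 8, 0] -> [8, 0, 0, 0]
row 2: [0, 16, 0, 32] -> [16, 32, 0, 0]
row 3: [0, 8, 4, 0] -> [8, 4, 0, 0]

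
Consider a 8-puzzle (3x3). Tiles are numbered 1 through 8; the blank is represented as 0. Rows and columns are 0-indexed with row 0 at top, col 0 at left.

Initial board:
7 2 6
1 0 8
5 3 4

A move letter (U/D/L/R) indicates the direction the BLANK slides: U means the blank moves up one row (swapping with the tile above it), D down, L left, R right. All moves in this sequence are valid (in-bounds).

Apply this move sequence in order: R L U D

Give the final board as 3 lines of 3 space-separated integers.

After move 1 (R):
7 2 6
1 8 0
5 3 4

After move 2 (L):
7 2 6
1 0 8
5 3 4

After move 3 (U):
7 0 6
1 2 8
5 3 4

After move 4 (D):
7 2 6
1 0 8
5 3 4

Answer: 7 2 6
1 0 8
5 3 4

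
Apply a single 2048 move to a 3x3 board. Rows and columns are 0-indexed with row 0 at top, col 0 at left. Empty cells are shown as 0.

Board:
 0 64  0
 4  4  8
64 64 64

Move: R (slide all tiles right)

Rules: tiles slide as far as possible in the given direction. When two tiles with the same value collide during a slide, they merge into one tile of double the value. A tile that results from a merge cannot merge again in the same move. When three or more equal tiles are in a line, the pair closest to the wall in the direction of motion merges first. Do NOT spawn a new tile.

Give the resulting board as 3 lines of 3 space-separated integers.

Slide right:
row 0: [0, 64, 0] -> [0, 0, 64]
row 1: [4, 4, 8] -> [0, 8, 8]
row 2: [64, 64, 64] -> [0, 64, 128]

Answer:   0   0  64
  0   8   8
  0  64 128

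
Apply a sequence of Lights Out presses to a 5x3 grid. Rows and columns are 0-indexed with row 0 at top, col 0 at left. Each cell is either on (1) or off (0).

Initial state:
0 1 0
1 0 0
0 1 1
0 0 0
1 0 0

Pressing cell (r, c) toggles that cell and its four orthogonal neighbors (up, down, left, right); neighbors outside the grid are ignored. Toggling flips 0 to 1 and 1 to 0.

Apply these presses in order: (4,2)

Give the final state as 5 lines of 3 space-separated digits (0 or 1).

Answer: 0 1 0
1 0 0
0 1 1
0 0 1
1 1 1

Derivation:
After press 1 at (4,2):
0 1 0
1 0 0
0 1 1
0 0 1
1 1 1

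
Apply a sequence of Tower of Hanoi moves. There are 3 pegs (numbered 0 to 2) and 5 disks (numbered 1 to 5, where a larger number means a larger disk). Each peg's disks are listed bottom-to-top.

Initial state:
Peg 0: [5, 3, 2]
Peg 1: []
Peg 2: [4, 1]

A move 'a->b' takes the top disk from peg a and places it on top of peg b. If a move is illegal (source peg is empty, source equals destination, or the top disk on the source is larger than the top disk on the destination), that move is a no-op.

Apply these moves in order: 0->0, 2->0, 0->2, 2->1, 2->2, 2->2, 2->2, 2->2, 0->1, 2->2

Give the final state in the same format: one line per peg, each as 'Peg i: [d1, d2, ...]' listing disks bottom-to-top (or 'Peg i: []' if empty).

After move 1 (0->0):
Peg 0: [5, 3, 2]
Peg 1: []
Peg 2: [4, 1]

After move 2 (2->0):
Peg 0: [5, 3, 2, 1]
Peg 1: []
Peg 2: [4]

After move 3 (0->2):
Peg 0: [5, 3, 2]
Peg 1: []
Peg 2: [4, 1]

After move 4 (2->1):
Peg 0: [5, 3, 2]
Peg 1: [1]
Peg 2: [4]

After move 5 (2->2):
Peg 0: [5, 3, 2]
Peg 1: [1]
Peg 2: [4]

After move 6 (2->2):
Peg 0: [5, 3, 2]
Peg 1: [1]
Peg 2: [4]

After move 7 (2->2):
Peg 0: [5, 3, 2]
Peg 1: [1]
Peg 2: [4]

After move 8 (2->2):
Peg 0: [5, 3, 2]
Peg 1: [1]
Peg 2: [4]

After move 9 (0->1):
Peg 0: [5, 3, 2]
Peg 1: [1]
Peg 2: [4]

After move 10 (2->2):
Peg 0: [5, 3, 2]
Peg 1: [1]
Peg 2: [4]

Answer: Peg 0: [5, 3, 2]
Peg 1: [1]
Peg 2: [4]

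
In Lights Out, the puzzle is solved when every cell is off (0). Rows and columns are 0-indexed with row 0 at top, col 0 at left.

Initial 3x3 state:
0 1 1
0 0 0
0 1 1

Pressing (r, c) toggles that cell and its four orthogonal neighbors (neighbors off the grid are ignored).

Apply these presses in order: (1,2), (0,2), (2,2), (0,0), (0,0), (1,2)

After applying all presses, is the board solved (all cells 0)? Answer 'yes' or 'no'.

After press 1 at (1,2):
0 1 0
0 1 1
0 1 0

After press 2 at (0,2):
0 0 1
0 1 0
0 1 0

After press 3 at (2,2):
0 0 1
0 1 1
0 0 1

After press 4 at (0,0):
1 1 1
1 1 1
0 0 1

After press 5 at (0,0):
0 0 1
0 1 1
0 0 1

After press 6 at (1,2):
0 0 0
0 0 0
0 0 0

Lights still on: 0

Answer: yes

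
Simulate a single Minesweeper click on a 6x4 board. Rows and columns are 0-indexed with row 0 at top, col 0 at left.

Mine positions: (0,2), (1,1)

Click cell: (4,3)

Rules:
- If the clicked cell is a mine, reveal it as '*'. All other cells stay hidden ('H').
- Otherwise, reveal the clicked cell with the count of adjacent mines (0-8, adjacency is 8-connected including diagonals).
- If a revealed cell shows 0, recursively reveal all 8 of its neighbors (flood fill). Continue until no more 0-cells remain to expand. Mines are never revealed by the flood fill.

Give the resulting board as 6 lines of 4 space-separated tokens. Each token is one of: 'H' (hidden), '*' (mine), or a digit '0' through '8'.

H H H H
H H 2 1
1 1 1 0
0 0 0 0
0 0 0 0
0 0 0 0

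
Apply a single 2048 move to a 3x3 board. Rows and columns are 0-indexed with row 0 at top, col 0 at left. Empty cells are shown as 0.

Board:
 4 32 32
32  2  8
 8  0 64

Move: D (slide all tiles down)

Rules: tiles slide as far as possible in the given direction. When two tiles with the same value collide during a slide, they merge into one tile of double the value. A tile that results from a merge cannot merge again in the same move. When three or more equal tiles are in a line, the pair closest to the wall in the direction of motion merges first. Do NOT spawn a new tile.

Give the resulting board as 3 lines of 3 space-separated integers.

Slide down:
col 0: [4, 32, 8] -> [4, 32, 8]
col 1: [32, 2, 0] -> [0, 32, 2]
col 2: [32, 8, 64] -> [32, 8, 64]

Answer:  4  0 32
32 32  8
 8  2 64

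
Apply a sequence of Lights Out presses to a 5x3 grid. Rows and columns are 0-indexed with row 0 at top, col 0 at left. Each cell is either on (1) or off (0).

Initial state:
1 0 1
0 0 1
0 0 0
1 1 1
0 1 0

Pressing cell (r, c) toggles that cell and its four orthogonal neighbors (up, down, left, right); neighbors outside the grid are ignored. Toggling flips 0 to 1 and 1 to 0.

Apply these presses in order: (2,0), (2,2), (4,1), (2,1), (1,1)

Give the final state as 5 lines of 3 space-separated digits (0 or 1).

Answer: 1 1 1
0 0 1
0 0 0
0 1 0
1 0 1

Derivation:
After press 1 at (2,0):
1 0 1
1 0 1
1 1 0
0 1 1
0 1 0

After press 2 at (2,2):
1 0 1
1 0 0
1 0 1
0 1 0
0 1 0

After press 3 at (4,1):
1 0 1
1 0 0
1 0 1
0 0 0
1 0 1

After press 4 at (2,1):
1 0 1
1 1 0
0 1 0
0 1 0
1 0 1

After press 5 at (1,1):
1 1 1
0 0 1
0 0 0
0 1 0
1 0 1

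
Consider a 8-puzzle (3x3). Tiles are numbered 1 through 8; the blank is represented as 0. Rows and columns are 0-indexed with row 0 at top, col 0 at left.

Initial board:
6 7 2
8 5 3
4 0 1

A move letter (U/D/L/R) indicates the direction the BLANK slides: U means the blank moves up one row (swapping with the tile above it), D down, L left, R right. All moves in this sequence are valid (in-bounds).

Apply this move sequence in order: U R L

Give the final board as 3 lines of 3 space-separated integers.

Answer: 6 7 2
8 0 3
4 5 1

Derivation:
After move 1 (U):
6 7 2
8 0 3
4 5 1

After move 2 (R):
6 7 2
8 3 0
4 5 1

After move 3 (L):
6 7 2
8 0 3
4 5 1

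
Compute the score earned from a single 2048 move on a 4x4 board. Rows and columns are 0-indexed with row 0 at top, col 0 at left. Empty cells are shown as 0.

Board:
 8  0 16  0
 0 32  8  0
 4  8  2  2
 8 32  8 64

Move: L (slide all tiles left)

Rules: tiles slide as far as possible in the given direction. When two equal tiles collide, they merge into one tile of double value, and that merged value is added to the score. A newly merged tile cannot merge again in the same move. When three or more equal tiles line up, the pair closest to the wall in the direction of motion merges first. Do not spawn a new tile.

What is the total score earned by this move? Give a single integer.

Slide left:
row 0: [8, 0, 16, 0] -> [8, 16, 0, 0]  score +0 (running 0)
row 1: [0, 32, 8, 0] -> [32, 8, 0, 0]  score +0 (running 0)
row 2: [4, 8, 2, 2] -> [4, 8, 4, 0]  score +4 (running 4)
row 3: [8, 32, 8, 64] -> [8, 32, 8, 64]  score +0 (running 4)
Board after move:
 8 16  0  0
32  8  0  0
 4  8  4  0
 8 32  8 64

Answer: 4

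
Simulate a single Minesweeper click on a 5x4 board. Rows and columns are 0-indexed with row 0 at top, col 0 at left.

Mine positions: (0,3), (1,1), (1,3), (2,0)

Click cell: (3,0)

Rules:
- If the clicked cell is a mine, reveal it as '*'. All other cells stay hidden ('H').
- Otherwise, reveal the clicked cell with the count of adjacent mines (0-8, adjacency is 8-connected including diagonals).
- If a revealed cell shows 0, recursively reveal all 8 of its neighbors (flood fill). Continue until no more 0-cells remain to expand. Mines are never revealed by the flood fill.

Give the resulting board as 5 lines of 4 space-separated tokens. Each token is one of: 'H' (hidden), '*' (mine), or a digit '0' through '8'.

H H H H
H H H H
H H H H
1 H H H
H H H H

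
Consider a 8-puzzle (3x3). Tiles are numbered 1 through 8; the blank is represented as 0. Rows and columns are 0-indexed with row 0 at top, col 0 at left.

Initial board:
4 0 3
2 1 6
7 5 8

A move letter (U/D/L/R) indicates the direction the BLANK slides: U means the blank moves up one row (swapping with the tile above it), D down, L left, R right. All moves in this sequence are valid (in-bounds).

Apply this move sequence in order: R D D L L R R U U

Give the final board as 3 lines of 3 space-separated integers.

Answer: 4 3 0
2 1 6
7 5 8

Derivation:
After move 1 (R):
4 3 0
2 1 6
7 5 8

After move 2 (D):
4 3 6
2 1 0
7 5 8

After move 3 (D):
4 3 6
2 1 8
7 5 0

After move 4 (L):
4 3 6
2 1 8
7 0 5

After move 5 (L):
4 3 6
2 1 8
0 7 5

After move 6 (R):
4 3 6
2 1 8
7 0 5

After move 7 (R):
4 3 6
2 1 8
7 5 0

After move 8 (U):
4 3 6
2 1 0
7 5 8

After move 9 (U):
4 3 0
2 1 6
7 5 8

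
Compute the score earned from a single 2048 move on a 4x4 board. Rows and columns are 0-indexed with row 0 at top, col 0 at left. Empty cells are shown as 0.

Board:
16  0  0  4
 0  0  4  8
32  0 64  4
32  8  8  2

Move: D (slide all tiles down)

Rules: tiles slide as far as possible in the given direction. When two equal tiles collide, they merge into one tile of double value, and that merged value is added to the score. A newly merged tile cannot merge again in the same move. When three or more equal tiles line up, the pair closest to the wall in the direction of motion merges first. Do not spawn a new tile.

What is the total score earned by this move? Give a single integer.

Answer: 64

Derivation:
Slide down:
col 0: [16, 0, 32, 32] -> [0, 0, 16, 64]  score +64 (running 64)
col 1: [0, 0, 0, 8] -> [0, 0, 0, 8]  score +0 (running 64)
col 2: [0, 4, 64, 8] -> [0, 4, 64, 8]  score +0 (running 64)
col 3: [4, 8, 4, 2] -> [4, 8, 4, 2]  score +0 (running 64)
Board after move:
 0  0  0  4
 0  0  4  8
16  0 64  4
64  8  8  2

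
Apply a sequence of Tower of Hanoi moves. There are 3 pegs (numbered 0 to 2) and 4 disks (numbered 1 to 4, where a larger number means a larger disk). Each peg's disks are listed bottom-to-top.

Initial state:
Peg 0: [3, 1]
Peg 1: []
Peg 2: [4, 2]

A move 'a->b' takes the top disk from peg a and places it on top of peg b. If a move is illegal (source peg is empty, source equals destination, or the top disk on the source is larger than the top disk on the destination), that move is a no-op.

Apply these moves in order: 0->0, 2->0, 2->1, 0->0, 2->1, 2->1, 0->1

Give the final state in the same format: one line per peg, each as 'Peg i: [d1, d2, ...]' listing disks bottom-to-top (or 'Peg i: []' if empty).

After move 1 (0->0):
Peg 0: [3, 1]
Peg 1: []
Peg 2: [4, 2]

After move 2 (2->0):
Peg 0: [3, 1]
Peg 1: []
Peg 2: [4, 2]

After move 3 (2->1):
Peg 0: [3, 1]
Peg 1: [2]
Peg 2: [4]

After move 4 (0->0):
Peg 0: [3, 1]
Peg 1: [2]
Peg 2: [4]

After move 5 (2->1):
Peg 0: [3, 1]
Peg 1: [2]
Peg 2: [4]

After move 6 (2->1):
Peg 0: [3, 1]
Peg 1: [2]
Peg 2: [4]

After move 7 (0->1):
Peg 0: [3]
Peg 1: [2, 1]
Peg 2: [4]

Answer: Peg 0: [3]
Peg 1: [2, 1]
Peg 2: [4]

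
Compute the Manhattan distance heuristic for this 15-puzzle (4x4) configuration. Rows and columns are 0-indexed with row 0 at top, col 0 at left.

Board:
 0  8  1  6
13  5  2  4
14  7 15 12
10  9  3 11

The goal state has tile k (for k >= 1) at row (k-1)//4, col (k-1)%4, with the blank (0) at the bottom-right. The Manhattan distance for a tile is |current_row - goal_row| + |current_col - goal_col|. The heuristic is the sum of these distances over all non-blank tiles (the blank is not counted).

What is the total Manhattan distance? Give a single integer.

Answer: 28

Derivation:
Tile 8: (0,1)->(1,3) = 3
Tile 1: (0,2)->(0,0) = 2
Tile 6: (0,3)->(1,1) = 3
Tile 13: (1,0)->(3,0) = 2
Tile 5: (1,1)->(1,0) = 1
Tile 2: (1,2)->(0,1) = 2
Tile 4: (1,3)->(0,3) = 1
Tile 14: (2,0)->(3,1) = 2
Tile 7: (2,1)->(1,2) = 2
Tile 15: (2,2)->(3,2) = 1
Tile 12: (2,3)->(2,3) = 0
Tile 10: (3,0)->(2,1) = 2
Tile 9: (3,1)->(2,0) = 2
Tile 3: (3,2)->(0,2) = 3
Tile 11: (3,3)->(2,2) = 2
Sum: 3 + 2 + 3 + 2 + 1 + 2 + 1 + 2 + 2 + 1 + 0 + 2 + 2 + 3 + 2 = 28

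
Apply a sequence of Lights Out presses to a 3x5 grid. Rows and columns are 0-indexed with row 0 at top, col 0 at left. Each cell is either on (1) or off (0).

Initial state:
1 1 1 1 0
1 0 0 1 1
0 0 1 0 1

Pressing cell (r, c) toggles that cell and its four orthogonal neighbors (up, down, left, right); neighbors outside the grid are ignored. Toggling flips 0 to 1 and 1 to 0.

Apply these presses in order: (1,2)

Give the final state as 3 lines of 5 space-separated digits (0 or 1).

Answer: 1 1 0 1 0
1 1 1 0 1
0 0 0 0 1

Derivation:
After press 1 at (1,2):
1 1 0 1 0
1 1 1 0 1
0 0 0 0 1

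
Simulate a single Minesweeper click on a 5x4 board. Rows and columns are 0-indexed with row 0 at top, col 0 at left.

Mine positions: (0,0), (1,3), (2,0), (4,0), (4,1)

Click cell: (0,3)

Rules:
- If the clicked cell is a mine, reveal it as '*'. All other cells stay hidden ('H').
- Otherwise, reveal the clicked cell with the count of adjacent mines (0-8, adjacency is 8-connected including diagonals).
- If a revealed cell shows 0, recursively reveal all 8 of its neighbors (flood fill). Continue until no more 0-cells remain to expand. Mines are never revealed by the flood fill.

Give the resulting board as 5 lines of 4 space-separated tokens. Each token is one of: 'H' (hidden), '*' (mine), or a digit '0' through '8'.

H H H 1
H H H H
H H H H
H H H H
H H H H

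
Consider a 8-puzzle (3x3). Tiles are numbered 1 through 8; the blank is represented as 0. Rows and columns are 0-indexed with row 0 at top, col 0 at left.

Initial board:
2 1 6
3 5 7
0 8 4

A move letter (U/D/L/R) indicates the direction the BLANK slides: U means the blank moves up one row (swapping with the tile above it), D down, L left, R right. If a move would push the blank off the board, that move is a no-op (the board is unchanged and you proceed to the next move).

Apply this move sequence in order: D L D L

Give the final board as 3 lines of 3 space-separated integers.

After move 1 (D):
2 1 6
3 5 7
0 8 4

After move 2 (L):
2 1 6
3 5 7
0 8 4

After move 3 (D):
2 1 6
3 5 7
0 8 4

After move 4 (L):
2 1 6
3 5 7
0 8 4

Answer: 2 1 6
3 5 7
0 8 4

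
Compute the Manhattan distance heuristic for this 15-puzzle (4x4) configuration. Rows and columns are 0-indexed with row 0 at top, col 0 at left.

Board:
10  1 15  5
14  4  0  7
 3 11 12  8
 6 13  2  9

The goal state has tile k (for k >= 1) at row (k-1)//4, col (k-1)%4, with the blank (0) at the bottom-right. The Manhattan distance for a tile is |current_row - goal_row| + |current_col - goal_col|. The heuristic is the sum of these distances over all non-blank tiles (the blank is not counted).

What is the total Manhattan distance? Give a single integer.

Answer: 37

Derivation:
Tile 10: (0,0)->(2,1) = 3
Tile 1: (0,1)->(0,0) = 1
Tile 15: (0,2)->(3,2) = 3
Tile 5: (0,3)->(1,0) = 4
Tile 14: (1,0)->(3,1) = 3
Tile 4: (1,1)->(0,3) = 3
Tile 7: (1,3)->(1,2) = 1
Tile 3: (2,0)->(0,2) = 4
Tile 11: (2,1)->(2,2) = 1
Tile 12: (2,2)->(2,3) = 1
Tile 8: (2,3)->(1,3) = 1
Tile 6: (3,0)->(1,1) = 3
Tile 13: (3,1)->(3,0) = 1
Tile 2: (3,2)->(0,1) = 4
Tile 9: (3,3)->(2,0) = 4
Sum: 3 + 1 + 3 + 4 + 3 + 3 + 1 + 4 + 1 + 1 + 1 + 3 + 1 + 4 + 4 = 37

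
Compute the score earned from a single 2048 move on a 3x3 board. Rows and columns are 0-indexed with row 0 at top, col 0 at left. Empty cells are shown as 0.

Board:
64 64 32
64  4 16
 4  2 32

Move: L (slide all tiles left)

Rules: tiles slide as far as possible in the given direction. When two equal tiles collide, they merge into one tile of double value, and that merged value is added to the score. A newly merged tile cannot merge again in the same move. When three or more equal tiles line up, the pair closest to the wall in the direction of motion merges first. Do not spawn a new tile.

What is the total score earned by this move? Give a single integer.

Answer: 128

Derivation:
Slide left:
row 0: [64, 64, 32] -> [128, 32, 0]  score +128 (running 128)
row 1: [64, 4, 16] -> [64, 4, 16]  score +0 (running 128)
row 2: [4, 2, 32] -> [4, 2, 32]  score +0 (running 128)
Board after move:
128  32   0
 64   4  16
  4   2  32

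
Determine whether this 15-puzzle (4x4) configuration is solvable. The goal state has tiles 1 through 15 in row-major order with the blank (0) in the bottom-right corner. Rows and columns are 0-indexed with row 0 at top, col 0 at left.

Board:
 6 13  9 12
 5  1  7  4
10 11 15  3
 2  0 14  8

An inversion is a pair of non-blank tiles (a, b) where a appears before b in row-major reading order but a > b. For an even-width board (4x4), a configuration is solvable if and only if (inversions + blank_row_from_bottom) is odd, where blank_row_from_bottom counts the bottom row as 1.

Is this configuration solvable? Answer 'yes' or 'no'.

Answer: no

Derivation:
Inversions: 53
Blank is in row 3 (0-indexed from top), which is row 1 counting from the bottom (bottom = 1).
53 + 1 = 54, which is even, so the puzzle is not solvable.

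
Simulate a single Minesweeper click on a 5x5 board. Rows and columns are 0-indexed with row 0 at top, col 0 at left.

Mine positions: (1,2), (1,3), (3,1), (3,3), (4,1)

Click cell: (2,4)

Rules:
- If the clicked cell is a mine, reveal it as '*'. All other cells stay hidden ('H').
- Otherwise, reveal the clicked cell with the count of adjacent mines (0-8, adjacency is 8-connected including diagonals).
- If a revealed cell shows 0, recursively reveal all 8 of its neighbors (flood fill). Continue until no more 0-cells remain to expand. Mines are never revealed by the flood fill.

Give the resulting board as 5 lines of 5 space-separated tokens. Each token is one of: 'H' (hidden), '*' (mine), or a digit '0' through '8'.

H H H H H
H H H H H
H H H H 2
H H H H H
H H H H H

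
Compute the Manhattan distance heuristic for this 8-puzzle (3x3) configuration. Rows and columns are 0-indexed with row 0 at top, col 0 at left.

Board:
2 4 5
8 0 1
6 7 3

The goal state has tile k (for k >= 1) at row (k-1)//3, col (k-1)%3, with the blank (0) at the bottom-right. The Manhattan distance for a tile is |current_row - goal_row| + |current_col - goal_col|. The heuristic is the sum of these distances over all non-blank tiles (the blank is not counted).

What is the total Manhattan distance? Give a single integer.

Answer: 16

Derivation:
Tile 2: at (0,0), goal (0,1), distance |0-0|+|0-1| = 1
Tile 4: at (0,1), goal (1,0), distance |0-1|+|1-0| = 2
Tile 5: at (0,2), goal (1,1), distance |0-1|+|2-1| = 2
Tile 8: at (1,0), goal (2,1), distance |1-2|+|0-1| = 2
Tile 1: at (1,2), goal (0,0), distance |1-0|+|2-0| = 3
Tile 6: at (2,0), goal (1,2), distance |2-1|+|0-2| = 3
Tile 7: at (2,1), goal (2,0), distance |2-2|+|1-0| = 1
Tile 3: at (2,2), goal (0,2), distance |2-0|+|2-2| = 2
Sum: 1 + 2 + 2 + 2 + 3 + 3 + 1 + 2 = 16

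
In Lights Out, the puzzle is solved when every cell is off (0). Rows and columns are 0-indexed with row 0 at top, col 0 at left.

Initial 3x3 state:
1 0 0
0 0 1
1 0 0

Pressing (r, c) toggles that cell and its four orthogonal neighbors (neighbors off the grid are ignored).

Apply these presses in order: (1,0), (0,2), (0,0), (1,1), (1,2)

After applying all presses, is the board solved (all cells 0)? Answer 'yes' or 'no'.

After press 1 at (1,0):
0 0 0
1 1 1
0 0 0

After press 2 at (0,2):
0 1 1
1 1 0
0 0 0

After press 3 at (0,0):
1 0 1
0 1 0
0 0 0

After press 4 at (1,1):
1 1 1
1 0 1
0 1 0

After press 5 at (1,2):
1 1 0
1 1 0
0 1 1

Lights still on: 6

Answer: no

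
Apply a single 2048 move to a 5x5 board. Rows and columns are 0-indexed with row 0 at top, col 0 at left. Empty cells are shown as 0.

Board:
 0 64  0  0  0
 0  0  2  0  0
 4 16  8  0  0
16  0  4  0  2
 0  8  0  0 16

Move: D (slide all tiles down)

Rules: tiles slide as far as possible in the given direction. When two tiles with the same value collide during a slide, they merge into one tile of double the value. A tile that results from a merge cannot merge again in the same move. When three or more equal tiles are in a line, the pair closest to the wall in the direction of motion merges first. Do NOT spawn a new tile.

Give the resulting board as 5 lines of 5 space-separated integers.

Slide down:
col 0: [0, 0, 4, 16, 0] -> [0, 0, 0, 4, 16]
col 1: [64, 0, 16, 0, 8] -> [0, 0, 64, 16, 8]
col 2: [0, 2, 8, 4, 0] -> [0, 0, 2, 8, 4]
col 3: [0, 0, 0, 0, 0] -> [0, 0, 0, 0, 0]
col 4: [0, 0, 0, 2, 16] -> [0, 0, 0, 2, 16]

Answer:  0  0  0  0  0
 0  0  0  0  0
 0 64  2  0  0
 4 16  8  0  2
16  8  4  0 16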